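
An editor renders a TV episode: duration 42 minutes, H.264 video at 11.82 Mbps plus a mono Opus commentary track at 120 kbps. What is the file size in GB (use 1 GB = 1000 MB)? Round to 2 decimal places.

42 min = 2520 s
Audio: 120 kbps = 0.120 Mbps.
Total bitrate: 11.82 + 0.120 = 11.940 Mbps.
Stream data: 11.940 Mbps × 2520 s = 30088.8 Mb.
30,089 Mb ÷ 8 = 3,761 MB → 3.761 GB.

3.76 GB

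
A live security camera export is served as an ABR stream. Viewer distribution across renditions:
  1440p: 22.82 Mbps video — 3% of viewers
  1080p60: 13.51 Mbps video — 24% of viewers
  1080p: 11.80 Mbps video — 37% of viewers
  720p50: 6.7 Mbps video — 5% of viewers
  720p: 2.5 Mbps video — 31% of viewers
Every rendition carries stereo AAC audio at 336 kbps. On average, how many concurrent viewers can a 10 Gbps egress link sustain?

1026

Audio: 336 kbps = 0.336 Mbps.
Average per-viewer bitrate: 0.03×23.156 + 0.24×13.846 + 0.37×12.136 + 0.05×7.036 + 0.31×2.836 = 9.739 Mbps.
10 Gbps = 10,000 Mbps; 10,000 / 9.739 = 1026.80 → 1026.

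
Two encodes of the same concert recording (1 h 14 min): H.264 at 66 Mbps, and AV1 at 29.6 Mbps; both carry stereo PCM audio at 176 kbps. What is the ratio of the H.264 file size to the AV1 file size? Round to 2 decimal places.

2.22

1 h 14 min = 74 min = 4440 s
Audio: 176 kbps = 0.176 Mbps.
H.264: 66.176 Mbps × 4440 s = 293821.4 Mb = 34.205 GiB.
AV1: 29.776 Mbps × 4440 s = 132205.4 Mb = 15.391 GiB.
Ratio: 34.205 / 15.391 = 2.222.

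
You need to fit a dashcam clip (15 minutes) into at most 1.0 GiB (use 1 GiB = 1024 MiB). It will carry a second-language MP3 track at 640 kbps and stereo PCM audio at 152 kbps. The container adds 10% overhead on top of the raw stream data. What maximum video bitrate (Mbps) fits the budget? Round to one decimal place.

7.9 Mbps

Budget: 1.0 GiB = 8589.9 Mb.
Stream payload after overhead: 8589.9 / 1.10 = 7809.0 Mb.
15 min = 900 s
Total bitrate budget: 7809.0 Mb / 900 s = 8.677 Mbps.
Audio total: 640 + 152 = 792 kbps = 0.792 Mbps.
Video: 8.677 − 0.792 = 7.885 Mbps.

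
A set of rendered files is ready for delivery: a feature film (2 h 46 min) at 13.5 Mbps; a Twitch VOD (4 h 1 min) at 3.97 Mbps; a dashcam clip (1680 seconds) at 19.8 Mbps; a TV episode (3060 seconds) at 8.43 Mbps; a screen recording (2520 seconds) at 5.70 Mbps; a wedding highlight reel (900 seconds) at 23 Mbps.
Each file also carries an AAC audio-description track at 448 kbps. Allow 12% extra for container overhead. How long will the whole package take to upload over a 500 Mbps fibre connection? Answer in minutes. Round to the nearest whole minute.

Audio: 448 kbps = 0.448 Mbps.
feature film: 13.948 Mbps × 9960 s × 1.12 = 155592.7 Mb
Twitch VOD: 4.418 Mbps × 14460 s × 1.12 = 71550.4 Mb
dashcam clip: 20.248 Mbps × 1680 s × 1.12 = 38098.6 Mb
TV episode: 8.878 Mbps × 3060 s × 1.12 = 30426.7 Mb
screen recording: 6.148 Mbps × 2520 s × 1.12 = 17352.1 Mb
wedding highlight reel: 23.448 Mbps × 900 s × 1.12 = 23635.6 Mb
Total: 336656.1 Mb = 42082.0 MB.
At 500 Mbps: 336656.1 / 500 = 673 s ≈ 11.2 minutes.

11 minutes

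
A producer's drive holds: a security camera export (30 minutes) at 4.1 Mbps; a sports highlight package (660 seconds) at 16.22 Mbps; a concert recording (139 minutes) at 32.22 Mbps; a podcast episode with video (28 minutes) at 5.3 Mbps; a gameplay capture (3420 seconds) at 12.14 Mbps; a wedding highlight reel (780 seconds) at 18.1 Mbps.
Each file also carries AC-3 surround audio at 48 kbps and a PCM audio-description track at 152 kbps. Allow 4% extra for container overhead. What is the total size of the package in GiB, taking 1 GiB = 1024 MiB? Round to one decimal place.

Audio total: 48 + 152 = 200 kbps = 0.200 Mbps.
security camera export: 4.300 Mbps × 1800 s × 1.04 = 8049.6 Mb
sports highlight package: 16.420 Mbps × 660 s × 1.04 = 11270.7 Mb
concert recording: 32.420 Mbps × 8340 s × 1.04 = 281198.1 Mb
podcast episode with video: 5.500 Mbps × 1680 s × 1.04 = 9609.6 Mb
gameplay capture: 12.340 Mbps × 3420 s × 1.04 = 43890.9 Mb
wedding highlight reel: 18.300 Mbps × 780 s × 1.04 = 14845.0 Mb
Total: 368863.9 Mb = 46108.0 MB.
= 42.94 GiB.

42.9 GiB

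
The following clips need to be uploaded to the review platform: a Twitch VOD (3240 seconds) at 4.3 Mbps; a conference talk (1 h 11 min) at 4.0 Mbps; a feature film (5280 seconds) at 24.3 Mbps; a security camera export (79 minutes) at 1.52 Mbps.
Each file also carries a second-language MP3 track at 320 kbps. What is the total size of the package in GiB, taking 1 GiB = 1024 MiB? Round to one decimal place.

20.0 GiB

Audio: 320 kbps = 0.320 Mbps.
Twitch VOD: 4.620 Mbps × 3240 s = 14968.8 Mb
conference talk: 4.320 Mbps × 4260 s = 18403.2 Mb
feature film: 24.620 Mbps × 5280 s = 129993.6 Mb
security camera export: 1.840 Mbps × 4740 s = 8721.6 Mb
Total: 172087.2 Mb = 21510.9 MB.
= 20.03 GiB.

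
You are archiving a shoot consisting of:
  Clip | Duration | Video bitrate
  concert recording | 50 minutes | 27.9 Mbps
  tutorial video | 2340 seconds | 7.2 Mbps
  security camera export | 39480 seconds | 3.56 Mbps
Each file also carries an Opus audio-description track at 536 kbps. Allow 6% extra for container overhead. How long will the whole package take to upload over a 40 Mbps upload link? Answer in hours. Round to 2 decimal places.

1.95 hours

Audio: 536 kbps = 0.536 Mbps.
concert recording: 28.436 Mbps × 3000 s × 1.06 = 90426.5 Mb
tutorial video: 7.736 Mbps × 2340 s × 1.06 = 19188.4 Mb
security camera export: 4.096 Mbps × 39480 s × 1.06 = 171412.7 Mb
Total: 281027.5 Mb = 35128.4 MB.
At 40 Mbps: 281027.5 / 40 = 7026 s ≈ 1.95 hours.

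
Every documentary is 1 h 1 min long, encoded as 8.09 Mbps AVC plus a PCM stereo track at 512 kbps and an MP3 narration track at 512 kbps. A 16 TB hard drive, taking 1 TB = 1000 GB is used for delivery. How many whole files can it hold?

1 h 1 min = 61 min = 3660 s
Audio total: 512 + 512 = 1024 kbps = 1.024 Mbps.
Total bitrate: 9.114 Mbps.
Per item: 9.114 Mbps × 3660 s = 33,357 Mb = 4,170 MB.
Capacity: 16 TB = 128,000,000 Mb; 3837.25 items → 3837 complete.

3837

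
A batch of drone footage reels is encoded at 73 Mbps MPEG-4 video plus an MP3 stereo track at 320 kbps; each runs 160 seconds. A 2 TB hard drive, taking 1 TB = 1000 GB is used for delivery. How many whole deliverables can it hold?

Audio: 320 kbps = 0.320 Mbps.
Total bitrate: 73.320 Mbps.
Per item: 73.320 Mbps × 160 s = 11,731 Mb = 1,466 MB.
Capacity: 2 TB = 16,000,000 Mb; 1363.88 items → 1363 complete.

1363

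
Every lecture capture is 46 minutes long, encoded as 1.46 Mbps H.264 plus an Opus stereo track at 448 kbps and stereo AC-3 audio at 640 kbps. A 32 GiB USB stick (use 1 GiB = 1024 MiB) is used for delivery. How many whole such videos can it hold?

39

46 min = 2760 s
Audio total: 448 + 640 = 1088 kbps = 1.088 Mbps.
Total bitrate: 2.548 Mbps.
Per item: 2.548 Mbps × 2760 s = 7,032 Mb = 879.1 MB.
Capacity: 32 GiB = 274,878 Mb; 39.09 items → 39 complete.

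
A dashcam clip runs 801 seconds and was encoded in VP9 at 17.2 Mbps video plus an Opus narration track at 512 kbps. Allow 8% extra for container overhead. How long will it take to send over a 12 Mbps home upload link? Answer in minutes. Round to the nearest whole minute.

Audio: 512 kbps = 0.512 Mbps.
Total bitrate: 17.712 Mbps.
File: 17.712 Mbps × 801 s = 14187.3 Mb.
With 8% container overhead: ×1.08. → 15322.3 Mb.
At 12 Mbps: 15322.3 / 12 = 1276.9 s ≈ 21.3 minutes.

21 minutes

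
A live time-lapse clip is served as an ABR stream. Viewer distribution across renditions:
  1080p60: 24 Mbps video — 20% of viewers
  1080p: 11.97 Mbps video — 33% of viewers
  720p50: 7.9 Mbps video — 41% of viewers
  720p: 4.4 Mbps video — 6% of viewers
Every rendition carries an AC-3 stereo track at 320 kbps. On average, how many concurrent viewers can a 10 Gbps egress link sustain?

Audio: 320 kbps = 0.320 Mbps.
Average per-viewer bitrate: 0.20×24.320 + 0.33×12.290 + 0.41×8.220 + 0.06×4.720 = 12.573 Mbps.
10 Gbps = 10,000 Mbps; 10,000 / 12.573 = 795.35 → 795.

795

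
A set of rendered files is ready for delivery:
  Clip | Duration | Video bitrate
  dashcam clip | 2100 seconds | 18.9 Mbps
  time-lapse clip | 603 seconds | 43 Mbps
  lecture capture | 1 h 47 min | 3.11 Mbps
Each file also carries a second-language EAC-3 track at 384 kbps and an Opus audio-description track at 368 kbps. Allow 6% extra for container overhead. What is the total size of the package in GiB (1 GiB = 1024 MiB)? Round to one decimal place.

11.4 GiB

Audio total: 384 + 368 = 752 kbps = 0.752 Mbps.
dashcam clip: 19.652 Mbps × 2100 s × 1.06 = 43745.4 Mb
time-lapse clip: 43.752 Mbps × 603 s × 1.06 = 27965.4 Mb
lecture capture: 3.862 Mbps × 6420 s × 1.06 = 26281.7 Mb
Total: 97992.4 Mb = 12249.1 MB.
= 11.41 GiB.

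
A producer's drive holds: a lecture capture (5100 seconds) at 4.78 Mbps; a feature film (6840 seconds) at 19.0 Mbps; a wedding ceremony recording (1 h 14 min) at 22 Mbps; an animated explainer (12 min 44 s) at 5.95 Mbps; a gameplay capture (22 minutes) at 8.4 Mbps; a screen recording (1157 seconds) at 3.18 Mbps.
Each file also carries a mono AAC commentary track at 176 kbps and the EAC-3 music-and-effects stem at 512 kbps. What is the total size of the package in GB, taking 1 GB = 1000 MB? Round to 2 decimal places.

35.60 GB

Audio total: 176 + 512 = 688 kbps = 0.688 Mbps.
lecture capture: 5.468 Mbps × 5100 s = 27886.8 Mb
feature film: 19.688 Mbps × 6840 s = 134665.9 Mb
wedding ceremony recording: 22.688 Mbps × 4440 s = 100734.7 Mb
animated explainer: 6.638 Mbps × 764 s = 5071.4 Mb
gameplay capture: 9.088 Mbps × 1320 s = 11996.2 Mb
screen recording: 3.868 Mbps × 1157 s = 4475.3 Mb
Total: 284830.3 Mb = 35603.8 MB.
= 35.60 GB.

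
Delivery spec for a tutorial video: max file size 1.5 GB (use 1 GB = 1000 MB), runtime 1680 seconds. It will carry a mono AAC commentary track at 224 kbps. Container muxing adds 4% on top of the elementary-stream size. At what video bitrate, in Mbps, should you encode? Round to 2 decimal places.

Budget: 1.5 GB = 12000.0 Mb.
Stream payload after overhead: 12000.0 / 1.04 = 11538.5 Mb.
Total bitrate budget: 11538.5 Mb / 1680 s = 6.868 Mbps.
Audio: 224 kbps = 0.224 Mbps.
Video: 6.868 − 0.224 = 6.644 Mbps.

6.64 Mbps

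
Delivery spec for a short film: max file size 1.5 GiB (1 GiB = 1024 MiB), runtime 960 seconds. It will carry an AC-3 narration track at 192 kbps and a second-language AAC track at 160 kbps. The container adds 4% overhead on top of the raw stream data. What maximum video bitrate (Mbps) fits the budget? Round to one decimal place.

12.6 Mbps

Budget: 1.5 GiB = 12884.9 Mb.
Stream payload after overhead: 12884.9 / 1.04 = 12389.3 Mb.
Total bitrate budget: 12389.3 Mb / 960 s = 12.906 Mbps.
Audio total: 192 + 160 = 352 kbps = 0.352 Mbps.
Video: 12.906 − 0.352 = 12.554 Mbps.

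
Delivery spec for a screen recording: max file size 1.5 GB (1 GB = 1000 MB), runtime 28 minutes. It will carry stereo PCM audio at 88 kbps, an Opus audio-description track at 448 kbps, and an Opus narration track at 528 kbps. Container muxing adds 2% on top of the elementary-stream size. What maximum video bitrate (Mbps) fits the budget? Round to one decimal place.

Budget: 1.5 GB = 12000.0 Mb.
Stream payload after overhead: 12000.0 / 1.02 = 11764.7 Mb.
28 min = 1680 s
Total bitrate budget: 11764.7 Mb / 1680 s = 7.003 Mbps.
Audio total: 88 + 448 + 528 = 1064 kbps = 1.064 Mbps.
Video: 7.003 − 1.064 = 5.939 Mbps.

5.9 Mbps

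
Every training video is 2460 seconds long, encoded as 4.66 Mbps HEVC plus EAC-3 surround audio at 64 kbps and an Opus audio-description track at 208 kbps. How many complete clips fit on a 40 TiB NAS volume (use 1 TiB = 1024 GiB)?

Audio total: 64 + 208 = 272 kbps = 0.272 Mbps.
Total bitrate: 4.932 Mbps.
Per item: 4.932 Mbps × 2460 s = 12,133 Mb = 1,517 MB.
Capacity: 40 TiB = 351,843,721 Mb; 28999.57 items → 28999 complete.

28999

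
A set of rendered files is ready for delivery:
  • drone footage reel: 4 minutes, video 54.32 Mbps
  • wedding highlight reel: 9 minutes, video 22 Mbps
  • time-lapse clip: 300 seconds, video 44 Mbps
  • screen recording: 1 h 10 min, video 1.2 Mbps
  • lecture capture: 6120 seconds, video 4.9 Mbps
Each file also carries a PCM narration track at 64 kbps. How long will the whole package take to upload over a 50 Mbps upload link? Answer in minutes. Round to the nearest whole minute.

Audio: 64 kbps = 0.064 Mbps.
drone footage reel: 54.384 Mbps × 240 s = 13052.2 Mb
wedding highlight reel: 22.064 Mbps × 540 s = 11914.6 Mb
time-lapse clip: 44.064 Mbps × 300 s = 13219.2 Mb
screen recording: 1.264 Mbps × 4200 s = 5308.8 Mb
lecture capture: 4.964 Mbps × 6120 s = 30379.7 Mb
Total: 73874.4 Mb = 9234.3 MB.
At 50 Mbps: 73874.4 / 50 = 1477 s ≈ 24.6 minutes.

25 minutes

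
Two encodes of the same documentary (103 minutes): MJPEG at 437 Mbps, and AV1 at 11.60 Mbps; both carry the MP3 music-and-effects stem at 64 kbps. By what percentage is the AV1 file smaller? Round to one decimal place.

97.3%

103 min = 6180 s
Audio: 64 kbps = 0.064 Mbps.
MJPEG: 437.064 Mbps × 6180 s = 2701055.5 Mb = 337.632 GB.
AV1: 11.664 Mbps × 6180 s = 72083.5 Mb = 9.010 GB.
Reduction: (1 − 9.010/337.632) × 100 = 97.33%.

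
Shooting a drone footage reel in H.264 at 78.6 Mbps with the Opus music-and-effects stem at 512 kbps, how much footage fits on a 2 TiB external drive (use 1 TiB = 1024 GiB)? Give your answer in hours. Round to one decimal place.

61.8 hours

Audio: 512 kbps = 0.512 Mbps.
Total bitrate: 78.6 + 0.512 = 79.112 Mbps.
Capacity: 2 TiB = 17,592,186 Mb.
Recording time: 17,592,186 / 79.112 = 222,371 s ≈ 61.8 hours.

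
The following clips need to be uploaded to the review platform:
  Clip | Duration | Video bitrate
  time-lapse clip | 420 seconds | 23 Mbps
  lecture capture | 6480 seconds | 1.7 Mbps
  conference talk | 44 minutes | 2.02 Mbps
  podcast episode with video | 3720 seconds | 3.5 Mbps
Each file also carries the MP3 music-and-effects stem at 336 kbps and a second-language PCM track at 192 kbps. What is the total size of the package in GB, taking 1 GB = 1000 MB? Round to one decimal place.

5.8 GB

Audio total: 336 + 192 = 528 kbps = 0.528 Mbps.
time-lapse clip: 23.528 Mbps × 420 s = 9881.8 Mb
lecture capture: 2.228 Mbps × 6480 s = 14437.4 Mb
conference talk: 2.548 Mbps × 2640 s = 6726.7 Mb
podcast episode with video: 4.028 Mbps × 3720 s = 14984.2 Mb
Total: 46030.1 Mb = 5753.8 MB.
= 5.754 GB.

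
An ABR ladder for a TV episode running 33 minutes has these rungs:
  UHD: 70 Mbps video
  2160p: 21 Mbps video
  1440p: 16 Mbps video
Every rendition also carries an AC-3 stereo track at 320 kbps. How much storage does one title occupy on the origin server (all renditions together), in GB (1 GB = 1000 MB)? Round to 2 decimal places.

26.72 GB

33 min = 1980 s
Audio: 320 kbps = 0.320 Mbps.
Sum of rendition bitrates: (70+0.320) + (21+0.320) + (16+0.320) = 107.960 Mbps.
× 1980 s = 213,761 Mb = 26,720 MB = 26.72 GB.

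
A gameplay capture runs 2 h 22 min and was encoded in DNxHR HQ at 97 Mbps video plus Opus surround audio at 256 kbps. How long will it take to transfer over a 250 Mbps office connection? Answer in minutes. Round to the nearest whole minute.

2 h 22 min = 142 min = 8520 s
Audio: 256 kbps = 0.256 Mbps.
Total bitrate: 97.256 Mbps.
File: 97.256 Mbps × 8520 s = 828621.1 Mb.
At 250 Mbps: 828621.1 / 250 = 3314.5 s ≈ 55.2 minutes.

55 minutes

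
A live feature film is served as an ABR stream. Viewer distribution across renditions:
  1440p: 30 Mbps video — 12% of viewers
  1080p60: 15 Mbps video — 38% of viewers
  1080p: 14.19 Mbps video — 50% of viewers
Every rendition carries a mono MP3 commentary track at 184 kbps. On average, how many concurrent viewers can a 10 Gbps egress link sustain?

Audio: 184 kbps = 0.184 Mbps.
Average per-viewer bitrate: 0.12×30.184 + 0.38×15.184 + 0.50×14.374 = 16.579 Mbps.
10 Gbps = 10,000 Mbps; 10,000 / 16.579 = 603.17 → 603.

603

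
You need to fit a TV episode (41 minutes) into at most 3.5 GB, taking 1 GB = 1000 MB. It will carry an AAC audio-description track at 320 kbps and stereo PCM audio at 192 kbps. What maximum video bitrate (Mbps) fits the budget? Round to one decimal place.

10.9 Mbps

Budget: 3.5 GB = 28000.0 Mb.
41 min = 2460 s
Total bitrate budget: 28000.0 Mb / 2460 s = 11.382 Mbps.
Audio total: 320 + 192 = 512 kbps = 0.512 Mbps.
Video: 11.382 − 0.512 = 10.870 Mbps.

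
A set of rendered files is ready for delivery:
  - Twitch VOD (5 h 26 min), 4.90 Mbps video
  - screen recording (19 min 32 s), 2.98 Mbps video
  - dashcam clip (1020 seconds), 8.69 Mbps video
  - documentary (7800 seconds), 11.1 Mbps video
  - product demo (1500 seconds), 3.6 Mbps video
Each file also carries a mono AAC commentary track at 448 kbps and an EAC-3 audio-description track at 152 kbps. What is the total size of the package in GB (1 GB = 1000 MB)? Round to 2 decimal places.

Audio total: 448 + 152 = 600 kbps = 0.600 Mbps.
Twitch VOD: 5.500 Mbps × 19560 s = 107580.0 Mb
screen recording: 3.580 Mbps × 1172 s = 4195.8 Mb
dashcam clip: 9.290 Mbps × 1020 s = 9475.8 Mb
documentary: 11.700 Mbps × 7800 s = 91260.0 Mb
product demo: 4.200 Mbps × 1500 s = 6300.0 Mb
Total: 218811.6 Mb = 27351.4 MB.
= 27.35 GB.

27.35 GB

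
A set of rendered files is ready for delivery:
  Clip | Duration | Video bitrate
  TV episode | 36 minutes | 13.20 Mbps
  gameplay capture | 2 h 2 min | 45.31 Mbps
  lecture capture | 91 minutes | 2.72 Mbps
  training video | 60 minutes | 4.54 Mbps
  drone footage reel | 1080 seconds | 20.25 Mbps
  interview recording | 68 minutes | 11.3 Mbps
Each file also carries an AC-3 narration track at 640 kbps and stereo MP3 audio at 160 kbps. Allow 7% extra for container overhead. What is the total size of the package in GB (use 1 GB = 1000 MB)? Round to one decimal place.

Audio total: 640 + 160 = 800 kbps = 0.800 Mbps.
TV episode: 14.000 Mbps × 2160 s × 1.07 = 32356.8 Mb
gameplay capture: 46.110 Mbps × 7320 s × 1.07 = 361152.0 Mb
lecture capture: 3.520 Mbps × 5460 s × 1.07 = 20564.5 Mb
training video: 5.340 Mbps × 3600 s × 1.07 = 20569.7 Mb
drone footage reel: 21.050 Mbps × 1080 s × 1.07 = 24325.4 Mb
interview recording: 12.100 Mbps × 4080 s × 1.07 = 52823.8 Mb
Total: 511792.1 Mb = 63974.0 MB.
= 63.97 GB.

64.0 GB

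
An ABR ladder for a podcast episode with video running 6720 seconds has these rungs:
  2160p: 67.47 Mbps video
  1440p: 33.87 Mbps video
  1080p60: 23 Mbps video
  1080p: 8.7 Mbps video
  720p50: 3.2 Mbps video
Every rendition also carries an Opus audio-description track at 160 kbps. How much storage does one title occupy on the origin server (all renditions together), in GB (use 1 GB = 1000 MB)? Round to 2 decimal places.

115.11 GB

Audio: 160 kbps = 0.160 Mbps.
Sum of rendition bitrates: (67.47+0.160) + (33.87+0.160) + (23+0.160) + (8.7+0.160) + (3.2+0.160) = 137.040 Mbps.
× 6720 s = 920,909 Mb = 115,114 MB = 115.1 GB.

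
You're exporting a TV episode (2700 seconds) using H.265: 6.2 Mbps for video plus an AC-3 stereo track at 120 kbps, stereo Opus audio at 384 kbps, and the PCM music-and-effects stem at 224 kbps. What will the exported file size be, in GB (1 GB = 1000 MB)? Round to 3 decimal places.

Audio total: 120 + 384 + 224 = 728 kbps = 0.728 Mbps.
Total bitrate: 6.2 + 0.728 = 6.928 Mbps.
Stream data: 6.928 Mbps × 2700 s = 18705.6 Mb.
18,706 Mb ÷ 8 = 2,338 MB → 2.338 GB.

2.338 GB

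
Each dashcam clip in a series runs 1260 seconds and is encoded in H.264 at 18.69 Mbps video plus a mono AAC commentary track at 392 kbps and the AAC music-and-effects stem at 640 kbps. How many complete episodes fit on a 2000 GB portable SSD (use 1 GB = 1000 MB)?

Audio total: 392 + 640 = 1032 kbps = 1.032 Mbps.
Total bitrate: 19.722 Mbps.
Per item: 19.722 Mbps × 1260 s = 24,850 Mb = 3,106 MB.
Capacity: 2000 GB = 16,000,000 Mb; 643.87 items → 643 complete.

643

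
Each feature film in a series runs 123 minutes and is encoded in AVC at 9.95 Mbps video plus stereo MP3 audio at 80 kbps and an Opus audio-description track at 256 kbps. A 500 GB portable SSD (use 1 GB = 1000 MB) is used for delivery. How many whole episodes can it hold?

123 min = 7380 s
Audio total: 80 + 256 = 336 kbps = 0.336 Mbps.
Total bitrate: 10.286 Mbps.
Per item: 10.286 Mbps × 7380 s = 75,911 Mb = 9,489 MB.
Capacity: 500 GB = 4,000,000 Mb; 52.69 items → 52 complete.

52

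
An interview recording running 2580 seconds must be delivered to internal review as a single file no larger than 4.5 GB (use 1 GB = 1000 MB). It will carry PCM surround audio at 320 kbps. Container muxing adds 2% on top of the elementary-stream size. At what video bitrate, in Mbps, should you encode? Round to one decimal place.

Budget: 4.5 GB = 36000.0 Mb.
Stream payload after overhead: 36000.0 / 1.02 = 35294.1 Mb.
Total bitrate budget: 35294.1 Mb / 2580 s = 13.680 Mbps.
Audio: 320 kbps = 0.320 Mbps.
Video: 13.680 − 0.320 = 13.360 Mbps.

13.4 Mbps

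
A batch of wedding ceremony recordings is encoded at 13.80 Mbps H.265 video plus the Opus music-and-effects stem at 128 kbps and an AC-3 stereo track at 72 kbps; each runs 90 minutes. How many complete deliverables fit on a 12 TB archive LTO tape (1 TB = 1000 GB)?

90 min = 5400 s
Audio total: 128 + 72 = 200 kbps = 0.200 Mbps.
Total bitrate: 14.000 Mbps.
Per item: 14.000 Mbps × 5400 s = 75,600 Mb = 9,450 MB.
Capacity: 12 TB = 96,000,000 Mb; 1269.84 items → 1269 complete.

1269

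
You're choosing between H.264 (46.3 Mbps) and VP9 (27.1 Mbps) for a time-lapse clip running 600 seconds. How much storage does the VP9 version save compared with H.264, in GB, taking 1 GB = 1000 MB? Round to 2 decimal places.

H.264: 46.300 Mbps × 600 s = 27780.0 Mb = 3.473 GB.
VP9: 27.100 Mbps × 600 s = 16260.0 Mb = 2.033 GB.
Saving: 3.473 − 2.033 = 1.440 GB.

1.44 GB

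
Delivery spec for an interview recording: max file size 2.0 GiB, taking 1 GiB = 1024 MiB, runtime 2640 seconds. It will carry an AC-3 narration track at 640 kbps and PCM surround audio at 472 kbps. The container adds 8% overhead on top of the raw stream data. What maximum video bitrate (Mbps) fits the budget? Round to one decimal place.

4.9 Mbps

Budget: 2.0 GiB = 17179.9 Mb.
Stream payload after overhead: 17179.9 / 1.08 = 15907.3 Mb.
Total bitrate budget: 15907.3 Mb / 2640 s = 6.025 Mbps.
Audio total: 640 + 472 = 1112 kbps = 1.112 Mbps.
Video: 6.025 − 1.112 = 4.913 Mbps.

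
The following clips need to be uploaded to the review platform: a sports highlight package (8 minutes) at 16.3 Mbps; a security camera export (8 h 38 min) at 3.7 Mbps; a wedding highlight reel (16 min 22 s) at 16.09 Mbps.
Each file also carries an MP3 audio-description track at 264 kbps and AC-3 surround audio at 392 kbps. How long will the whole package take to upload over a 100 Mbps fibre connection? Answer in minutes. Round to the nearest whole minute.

27 minutes

Audio total: 264 + 392 = 656 kbps = 0.656 Mbps.
sports highlight package: 16.956 Mbps × 480 s = 8138.9 Mb
security camera export: 4.356 Mbps × 31080 s = 135384.5 Mb
wedding highlight reel: 16.746 Mbps × 982 s = 16444.6 Mb
Total: 159967.9 Mb = 19996.0 MB.
At 100 Mbps: 159967.9 / 100 = 1600 s ≈ 26.7 minutes.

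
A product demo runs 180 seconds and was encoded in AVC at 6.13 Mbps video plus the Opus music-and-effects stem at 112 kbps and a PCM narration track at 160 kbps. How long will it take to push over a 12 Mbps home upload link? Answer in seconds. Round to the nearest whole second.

Audio total: 112 + 160 = 272 kbps = 0.272 Mbps.
Total bitrate: 6.402 Mbps.
File: 6.402 Mbps × 180 s = 1152.4 Mb.
At 12 Mbps: 1152.4 / 12 = 96.0 s ≈ 96 seconds.

96 seconds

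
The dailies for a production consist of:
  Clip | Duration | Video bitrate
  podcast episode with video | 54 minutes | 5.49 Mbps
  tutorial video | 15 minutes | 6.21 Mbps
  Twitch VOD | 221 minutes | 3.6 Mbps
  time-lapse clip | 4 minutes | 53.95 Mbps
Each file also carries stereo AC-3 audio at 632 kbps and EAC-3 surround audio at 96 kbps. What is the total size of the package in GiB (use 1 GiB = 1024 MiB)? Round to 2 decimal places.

11.28 GiB

Audio total: 632 + 96 = 728 kbps = 0.728 Mbps.
podcast episode with video: 6.218 Mbps × 3240 s = 20146.3 Mb
tutorial video: 6.938 Mbps × 900 s = 6244.2 Mb
Twitch VOD: 4.328 Mbps × 13260 s = 57389.3 Mb
time-lapse clip: 54.678 Mbps × 240 s = 13122.7 Mb
Total: 96902.5 Mb = 12112.8 MB.
= 11.28 GiB.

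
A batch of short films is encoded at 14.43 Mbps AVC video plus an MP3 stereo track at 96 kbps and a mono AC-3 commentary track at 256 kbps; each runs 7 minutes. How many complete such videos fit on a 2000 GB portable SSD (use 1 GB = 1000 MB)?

7 min = 420 s
Audio total: 96 + 256 = 352 kbps = 0.352 Mbps.
Total bitrate: 14.782 Mbps.
Per item: 14.782 Mbps × 420 s = 6,208 Mb = 776.1 MB.
Capacity: 2000 GB = 16,000,000 Mb; 2577.14 items → 2577 complete.

2577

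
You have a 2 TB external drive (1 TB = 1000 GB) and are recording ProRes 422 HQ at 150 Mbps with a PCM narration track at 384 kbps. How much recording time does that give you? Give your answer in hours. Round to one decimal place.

Audio: 384 kbps = 0.384 Mbps.
Total bitrate: 150 + 0.384 = 150.384 Mbps.
Capacity: 2 TB = 16,000,000 Mb.
Recording time: 16,000,000 / 150.384 = 106,394 s ≈ 29.6 hours.

29.6 hours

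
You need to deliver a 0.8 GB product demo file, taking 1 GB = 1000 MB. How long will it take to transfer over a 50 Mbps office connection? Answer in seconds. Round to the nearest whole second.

File: 0.8 GB = 6400.0 Mb.
At 50 Mbps: 6400.0 / 50 = 128.0 s ≈ 128 seconds.

128 seconds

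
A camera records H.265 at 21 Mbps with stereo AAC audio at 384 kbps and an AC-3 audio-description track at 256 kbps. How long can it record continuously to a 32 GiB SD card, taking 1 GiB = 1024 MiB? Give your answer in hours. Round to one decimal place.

3.5 hours

Audio total: 384 + 256 = 640 kbps = 0.640 Mbps.
Total bitrate: 21 + 0.640 = 21.640 Mbps.
Capacity: 32 GiB = 274,878 Mb.
Recording time: 274,878 / 21.640 = 12,702 s ≈ 3.53 hours.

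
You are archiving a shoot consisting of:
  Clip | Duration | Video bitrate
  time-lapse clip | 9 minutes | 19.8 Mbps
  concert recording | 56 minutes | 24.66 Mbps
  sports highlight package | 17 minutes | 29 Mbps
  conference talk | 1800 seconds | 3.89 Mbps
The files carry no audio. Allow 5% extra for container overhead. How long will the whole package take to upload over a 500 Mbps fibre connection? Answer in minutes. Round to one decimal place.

time-lapse clip: 19.800 Mbps × 540 s × 1.05 = 11226.6 Mb
concert recording: 24.660 Mbps × 3360 s × 1.05 = 87000.5 Mb
sports highlight package: 29.000 Mbps × 1020 s × 1.05 = 31059.0 Mb
conference talk: 3.890 Mbps × 1800 s × 1.05 = 7352.1 Mb
Total: 136638.2 Mb = 17079.8 MB.
At 500 Mbps: 136638.2 / 500 = 273 s ≈ 4.55 minutes.

4.6 minutes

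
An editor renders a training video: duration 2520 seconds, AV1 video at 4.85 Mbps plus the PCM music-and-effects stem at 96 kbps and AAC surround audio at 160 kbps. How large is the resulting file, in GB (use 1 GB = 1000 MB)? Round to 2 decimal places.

1.61 GB

Audio total: 96 + 160 = 256 kbps = 0.256 Mbps.
Total bitrate: 4.85 + 0.256 = 5.106 Mbps.
Stream data: 5.106 Mbps × 2520 s = 12867.1 Mb.
12,867 Mb ÷ 8 = 1,608 MB → 1.608 GB.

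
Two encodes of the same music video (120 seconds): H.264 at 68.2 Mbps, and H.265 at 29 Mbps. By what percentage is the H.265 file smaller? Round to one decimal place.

H.264: 68.200 Mbps × 120 s = 8184.0 Mb = 0.953 GiB.
H.265: 29.000 Mbps × 120 s = 3480.0 Mb = 0.405 GiB.
Reduction: (1 − 0.405/0.953) × 100 = 57.48%.

57.5%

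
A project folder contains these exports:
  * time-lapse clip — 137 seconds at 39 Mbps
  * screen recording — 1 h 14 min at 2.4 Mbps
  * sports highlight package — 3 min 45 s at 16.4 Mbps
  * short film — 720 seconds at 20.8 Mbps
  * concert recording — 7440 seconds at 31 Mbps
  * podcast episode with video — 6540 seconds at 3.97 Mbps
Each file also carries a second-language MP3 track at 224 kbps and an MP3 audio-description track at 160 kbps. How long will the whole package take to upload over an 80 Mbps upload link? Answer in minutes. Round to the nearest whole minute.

Audio total: 224 + 160 = 384 kbps = 0.384 Mbps.
time-lapse clip: 39.384 Mbps × 137 s = 5395.6 Mb
screen recording: 2.784 Mbps × 4440 s = 12361.0 Mb
sports highlight package: 16.784 Mbps × 225 s = 3776.4 Mb
short film: 21.184 Mbps × 720 s = 15252.5 Mb
concert recording: 31.384 Mbps × 7440 s = 233497.0 Mb
podcast episode with video: 4.354 Mbps × 6540 s = 28475.2 Mb
Total: 298757.6 Mb = 37344.7 MB.
At 80 Mbps: 298757.6 / 80 = 3734 s ≈ 62.2 minutes.

62 minutes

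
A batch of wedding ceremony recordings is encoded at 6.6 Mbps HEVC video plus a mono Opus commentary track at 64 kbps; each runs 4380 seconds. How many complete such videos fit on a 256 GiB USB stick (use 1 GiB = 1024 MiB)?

Audio: 64 kbps = 0.064 Mbps.
Total bitrate: 6.664 Mbps.
Per item: 6.664 Mbps × 4380 s = 29,188 Mb = 3,649 MB.
Capacity: 256 GiB = 2,199,023 Mb; 75.34 items → 75 complete.

75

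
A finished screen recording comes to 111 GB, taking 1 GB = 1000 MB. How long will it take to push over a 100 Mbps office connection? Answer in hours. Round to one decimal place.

2.5 hours

File: 111 GB = 888000.0 Mb.
At 100 Mbps: 888000.0 / 100 = 8880.0 s ≈ 2.47 hours.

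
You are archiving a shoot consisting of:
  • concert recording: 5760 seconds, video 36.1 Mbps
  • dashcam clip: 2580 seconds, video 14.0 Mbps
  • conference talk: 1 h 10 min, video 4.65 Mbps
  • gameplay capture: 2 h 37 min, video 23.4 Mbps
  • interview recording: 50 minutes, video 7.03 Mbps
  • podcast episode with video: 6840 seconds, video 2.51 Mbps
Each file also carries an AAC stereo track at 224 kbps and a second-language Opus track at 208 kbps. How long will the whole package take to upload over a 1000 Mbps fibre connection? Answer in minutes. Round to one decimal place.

8.9 minutes

Audio total: 224 + 208 = 432 kbps = 0.432 Mbps.
concert recording: 36.532 Mbps × 5760 s = 210424.3 Mb
dashcam clip: 14.432 Mbps × 2580 s = 37234.6 Mb
conference talk: 5.082 Mbps × 4200 s = 21344.4 Mb
gameplay capture: 23.832 Mbps × 9420 s = 224497.4 Mb
interview recording: 7.462 Mbps × 3000 s = 22386.0 Mb
podcast episode with video: 2.942 Mbps × 6840 s = 20123.3 Mb
Total: 536010.0 Mb = 67001.2 MB.
At 1000 Mbps: 536010.0 / 1000 = 536 s ≈ 8.93 minutes.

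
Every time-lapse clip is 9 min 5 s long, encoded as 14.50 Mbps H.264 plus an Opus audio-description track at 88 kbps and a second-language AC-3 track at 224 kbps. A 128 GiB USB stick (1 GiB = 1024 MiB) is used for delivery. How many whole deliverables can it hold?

136

9 min 5 s = 545 s
Audio total: 88 + 224 = 312 kbps = 0.312 Mbps.
Total bitrate: 14.812 Mbps.
Per item: 14.812 Mbps × 545 s = 8,073 Mb = 1,009 MB.
Capacity: 128 GiB = 1,099,512 Mb; 136.20 items → 136 complete.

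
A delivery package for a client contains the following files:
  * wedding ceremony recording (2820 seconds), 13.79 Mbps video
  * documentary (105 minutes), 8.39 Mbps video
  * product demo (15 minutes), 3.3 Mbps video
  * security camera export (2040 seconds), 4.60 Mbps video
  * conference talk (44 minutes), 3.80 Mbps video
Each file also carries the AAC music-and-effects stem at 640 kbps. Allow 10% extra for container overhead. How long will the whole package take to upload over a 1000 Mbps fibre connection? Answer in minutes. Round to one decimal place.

2.3 minutes

Audio: 640 kbps = 0.640 Mbps.
wedding ceremony recording: 14.430 Mbps × 2820 s × 1.10 = 44761.9 Mb
documentary: 9.030 Mbps × 6300 s × 1.10 = 62577.9 Mb
product demo: 3.940 Mbps × 900 s × 1.10 = 3900.6 Mb
security camera export: 5.240 Mbps × 2040 s × 1.10 = 11758.6 Mb
conference talk: 4.440 Mbps × 2640 s × 1.10 = 12893.8 Mb
Total: 135892.7 Mb = 16986.6 MB.
At 1000 Mbps: 135892.7 / 1000 = 136 s ≈ 2.26 minutes.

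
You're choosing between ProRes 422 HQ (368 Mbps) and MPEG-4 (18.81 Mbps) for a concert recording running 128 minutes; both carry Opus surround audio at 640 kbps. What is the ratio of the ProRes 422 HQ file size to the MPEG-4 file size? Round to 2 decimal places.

18.95

128 min = 7680 s
Audio: 640 kbps = 0.640 Mbps.
ProRes 422 HQ: 368.640 Mbps × 7680 s = 2831155.2 Mb = 329.590 GiB.
MPEG-4: 19.450 Mbps × 7680 s = 149376.0 Mb = 17.390 GiB.
Ratio: 329.590 / 17.390 = 18.953.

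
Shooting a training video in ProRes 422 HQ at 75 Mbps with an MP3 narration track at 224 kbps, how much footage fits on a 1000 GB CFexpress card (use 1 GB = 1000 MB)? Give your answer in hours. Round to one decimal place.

29.5 hours

Audio: 224 kbps = 0.224 Mbps.
Total bitrate: 75 + 0.224 = 75.224 Mbps.
Capacity: 1000 GB = 8,000,000 Mb.
Recording time: 8,000,000 / 75.224 = 106,349 s ≈ 29.5 hours.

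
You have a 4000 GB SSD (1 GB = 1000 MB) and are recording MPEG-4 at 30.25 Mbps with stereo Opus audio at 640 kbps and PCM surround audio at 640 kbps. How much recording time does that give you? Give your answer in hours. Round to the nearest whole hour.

282 hours

Audio total: 640 + 640 = 1280 kbps = 1.280 Mbps.
Total bitrate: 30.25 + 1.280 = 31.530 Mbps.
Capacity: 4000 GB = 32,000,000 Mb.
Recording time: 32,000,000 / 31.530 = 1,014,906 s ≈ 282 hours.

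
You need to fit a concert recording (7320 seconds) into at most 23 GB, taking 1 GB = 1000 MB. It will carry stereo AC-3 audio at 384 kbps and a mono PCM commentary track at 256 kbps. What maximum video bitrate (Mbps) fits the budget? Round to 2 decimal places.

24.50 Mbps

Budget: 23 GB = 184000.0 Mb.
Total bitrate budget: 184000.0 Mb / 7320 s = 25.137 Mbps.
Audio total: 384 + 256 = 640 kbps = 0.640 Mbps.
Video: 25.137 − 0.640 = 24.497 Mbps.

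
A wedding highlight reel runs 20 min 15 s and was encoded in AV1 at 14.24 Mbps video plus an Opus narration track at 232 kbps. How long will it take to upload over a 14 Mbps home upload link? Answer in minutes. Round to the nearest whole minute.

21 minutes

20 min 15 s = 1215 s
Audio: 232 kbps = 0.232 Mbps.
Total bitrate: 14.472 Mbps.
File: 14.472 Mbps × 1215 s = 17583.5 Mb.
At 14 Mbps: 17583.5 / 14 = 1256.0 s ≈ 20.9 minutes.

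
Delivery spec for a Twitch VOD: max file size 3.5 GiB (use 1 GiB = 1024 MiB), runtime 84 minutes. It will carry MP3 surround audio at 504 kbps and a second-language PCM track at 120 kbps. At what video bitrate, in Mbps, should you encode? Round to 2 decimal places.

5.34 Mbps

Budget: 3.5 GiB = 30064.8 Mb.
84 min = 5040 s
Total bitrate budget: 30064.8 Mb / 5040 s = 5.965 Mbps.
Audio total: 504 + 120 = 624 kbps = 0.624 Mbps.
Video: 5.965 − 0.624 = 5.341 Mbps.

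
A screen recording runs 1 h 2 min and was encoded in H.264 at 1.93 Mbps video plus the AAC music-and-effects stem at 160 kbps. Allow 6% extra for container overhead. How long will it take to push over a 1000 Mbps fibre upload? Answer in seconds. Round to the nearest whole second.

8 seconds

1 h 2 min = 62 min = 3720 s
Audio: 160 kbps = 0.160 Mbps.
Total bitrate: 2.090 Mbps.
File: 2.090 Mbps × 3720 s = 7774.8 Mb.
With 6% container overhead: ×1.06. → 8241.3 Mb.
At 1000 Mbps: 8241.3 / 1000 = 8.2 s ≈ 8.24 seconds.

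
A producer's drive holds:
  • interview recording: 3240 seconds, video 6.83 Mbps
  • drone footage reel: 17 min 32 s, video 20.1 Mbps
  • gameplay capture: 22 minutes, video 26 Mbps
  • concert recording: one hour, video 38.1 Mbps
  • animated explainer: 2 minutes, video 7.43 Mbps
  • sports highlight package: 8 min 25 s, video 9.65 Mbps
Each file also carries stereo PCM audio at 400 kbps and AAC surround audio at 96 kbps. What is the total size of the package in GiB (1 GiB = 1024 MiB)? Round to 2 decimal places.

26.24 GiB

Audio total: 400 + 96 = 496 kbps = 0.496 Mbps.
interview recording: 7.326 Mbps × 3240 s = 23736.2 Mb
drone footage reel: 20.596 Mbps × 1052 s = 21667.0 Mb
gameplay capture: 26.496 Mbps × 1320 s = 34974.7 Mb
concert recording: 38.596 Mbps × 3600 s = 138945.6 Mb
animated explainer: 7.926 Mbps × 120 s = 951.1 Mb
sports highlight package: 10.146 Mbps × 505 s = 5123.7 Mb
Total: 225398.4 Mb = 28174.8 MB.
= 26.24 GiB.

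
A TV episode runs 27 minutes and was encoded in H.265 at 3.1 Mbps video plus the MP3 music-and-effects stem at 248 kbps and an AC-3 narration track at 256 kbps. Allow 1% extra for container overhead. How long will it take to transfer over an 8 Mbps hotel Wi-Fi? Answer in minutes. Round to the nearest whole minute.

12 minutes

27 min = 1620 s
Audio total: 248 + 256 = 504 kbps = 0.504 Mbps.
Total bitrate: 3.604 Mbps.
File: 3.604 Mbps × 1620 s = 5838.5 Mb.
With 1% container overhead: ×1.01. → 5896.9 Mb.
At 8 Mbps: 5896.9 / 8 = 737.1 s ≈ 12.3 minutes.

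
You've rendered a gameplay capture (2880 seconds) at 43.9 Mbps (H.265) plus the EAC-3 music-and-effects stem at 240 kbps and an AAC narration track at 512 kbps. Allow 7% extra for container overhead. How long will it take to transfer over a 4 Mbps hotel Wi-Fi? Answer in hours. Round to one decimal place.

9.6 hours

Audio total: 240 + 512 = 752 kbps = 0.752 Mbps.
Total bitrate: 44.652 Mbps.
File: 44.652 Mbps × 2880 s = 128597.8 Mb.
With 7% container overhead: ×1.07. → 137599.6 Mb.
At 4 Mbps: 137599.6 / 4 = 34399.9 s ≈ 9.56 hours.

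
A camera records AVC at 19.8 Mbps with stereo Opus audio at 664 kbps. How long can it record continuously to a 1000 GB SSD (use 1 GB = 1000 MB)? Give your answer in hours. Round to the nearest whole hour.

Audio: 664 kbps = 0.664 Mbps.
Total bitrate: 19.8 + 0.664 = 20.464 Mbps.
Capacity: 1000 GB = 8,000,000 Mb.
Recording time: 8,000,000 / 20.464 = 390,930 s ≈ 109 hours.

109 hours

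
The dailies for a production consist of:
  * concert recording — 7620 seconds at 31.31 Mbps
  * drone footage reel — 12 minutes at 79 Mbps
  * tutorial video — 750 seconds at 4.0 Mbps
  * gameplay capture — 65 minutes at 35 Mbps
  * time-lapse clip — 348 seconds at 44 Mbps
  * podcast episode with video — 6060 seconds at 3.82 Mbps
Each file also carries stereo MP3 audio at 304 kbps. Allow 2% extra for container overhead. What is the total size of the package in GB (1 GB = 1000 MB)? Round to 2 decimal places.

Audio: 304 kbps = 0.304 Mbps.
concert recording: 31.614 Mbps × 7620 s × 1.02 = 245716.7 Mb
drone footage reel: 79.304 Mbps × 720 s × 1.02 = 58240.9 Mb
tutorial video: 4.304 Mbps × 750 s × 1.02 = 3292.6 Mb
gameplay capture: 35.304 Mbps × 3900 s × 1.02 = 140439.3 Mb
time-lapse clip: 44.304 Mbps × 348 s × 1.02 = 15726.1 Mb
podcast episode with video: 4.124 Mbps × 6060 s × 1.02 = 25491.3 Mb
Total: 488906.8 Mb = 61113.3 MB.
= 61.11 GB.

61.11 GB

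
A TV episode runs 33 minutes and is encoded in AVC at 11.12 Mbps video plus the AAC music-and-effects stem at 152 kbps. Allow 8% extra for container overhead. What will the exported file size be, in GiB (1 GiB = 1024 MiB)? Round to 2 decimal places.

33 min = 1980 s
Audio: 152 kbps = 0.152 Mbps.
Total bitrate: 11.12 + 0.152 = 11.272 Mbps.
Stream data: 11.272 Mbps × 1980 s = 22318.6 Mb.
With 8% container overhead: ×1.08.
24,104 Mb = 3,013,005,600 bytes ÷ 1,073,741,824 = 2.806 GiB.

2.81 GiB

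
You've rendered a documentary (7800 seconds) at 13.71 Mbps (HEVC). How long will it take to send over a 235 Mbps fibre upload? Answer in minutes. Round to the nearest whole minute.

8 minutes

File: 13.710 Mbps × 7800 s = 106938.0 Mb.
At 235 Mbps: 106938.0 / 235 = 455.1 s ≈ 7.58 minutes.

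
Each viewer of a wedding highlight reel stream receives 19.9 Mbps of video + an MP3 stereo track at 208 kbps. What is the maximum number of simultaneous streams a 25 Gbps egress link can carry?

1243

Audio: 208 kbps = 0.208 Mbps.
Per-viewer media rate: 20.108 Mbps.
25 Gbps = 25,000 Mbps; 25,000 / 20.108 = 1243.29 → 1243 viewers.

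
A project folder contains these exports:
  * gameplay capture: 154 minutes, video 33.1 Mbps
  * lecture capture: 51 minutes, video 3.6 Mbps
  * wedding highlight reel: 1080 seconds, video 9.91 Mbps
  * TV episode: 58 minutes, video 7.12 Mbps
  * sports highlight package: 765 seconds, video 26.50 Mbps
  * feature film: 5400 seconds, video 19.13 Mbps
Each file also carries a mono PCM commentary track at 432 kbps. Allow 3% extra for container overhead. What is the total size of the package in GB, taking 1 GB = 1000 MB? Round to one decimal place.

62.6 GB

Audio: 432 kbps = 0.432 Mbps.
gameplay capture: 33.532 Mbps × 9240 s × 1.03 = 319130.8 Mb
lecture capture: 4.032 Mbps × 3060 s × 1.03 = 12708.1 Mb
wedding highlight reel: 10.342 Mbps × 1080 s × 1.03 = 11504.4 Mb
TV episode: 7.552 Mbps × 3480 s × 1.03 = 27069.4 Mb
sports highlight package: 26.932 Mbps × 765 s × 1.03 = 21221.1 Mb
feature film: 19.562 Mbps × 5400 s × 1.03 = 108803.8 Mb
Total: 500437.6 Mb = 62554.7 MB.
= 62.55 GB.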